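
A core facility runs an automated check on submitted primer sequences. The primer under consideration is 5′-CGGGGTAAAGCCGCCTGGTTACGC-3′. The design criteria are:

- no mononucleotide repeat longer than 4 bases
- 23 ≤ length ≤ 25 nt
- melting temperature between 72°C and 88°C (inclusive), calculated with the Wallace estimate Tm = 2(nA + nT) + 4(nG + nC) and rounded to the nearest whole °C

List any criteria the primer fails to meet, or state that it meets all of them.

Meets all criteria.

Base counts: A=4, T=4, G=9, C=7 (length 24).
homopolymer run: longest run = 4 ✓
length: length 24 ✓
Tm: Tm = 2·8 + 4·16 = 80°C ✓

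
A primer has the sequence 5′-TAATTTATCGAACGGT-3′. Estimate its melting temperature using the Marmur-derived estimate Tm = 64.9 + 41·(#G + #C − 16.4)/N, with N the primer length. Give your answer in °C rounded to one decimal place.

Base counts: A=5, T=6, G=3, C=2; G+C = 5, N = 16.
Tm = 64.9 + 41·(5 − 16.4)/16 = 64.9 + -467.40/16 = 35.7°C.

35.7°C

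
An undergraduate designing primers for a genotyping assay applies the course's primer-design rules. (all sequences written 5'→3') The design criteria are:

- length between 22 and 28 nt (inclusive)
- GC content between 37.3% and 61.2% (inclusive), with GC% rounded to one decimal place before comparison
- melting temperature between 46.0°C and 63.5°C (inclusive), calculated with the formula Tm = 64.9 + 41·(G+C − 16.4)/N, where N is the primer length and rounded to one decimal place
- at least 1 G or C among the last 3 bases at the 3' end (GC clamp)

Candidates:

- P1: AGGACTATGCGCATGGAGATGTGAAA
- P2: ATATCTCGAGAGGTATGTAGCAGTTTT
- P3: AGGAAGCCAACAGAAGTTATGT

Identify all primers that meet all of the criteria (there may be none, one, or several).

P1 (26 nt, A=9 T=5 G=9 C=3): length 26 ✓; GC 12/26 = 46.2% ✓; Tm = 64.9 + 41·(12 − 16.4)/26 = 58.0°C ✓; 3' end AAA has 0 G/C, need ≥1 ✗ — fails.
P2 (27 nt, A=7 T=10 G=7 C=3): length 27 ✓; GC 10/27 = 37.0%, outside 37.3–61.2% ✗; Tm = 64.9 + 41·(10 − 16.4)/27 = 55.2°C ✓; 3' end TTT has 0 G/C, need ≥1 ✗ — fails.
P3 (22 nt, A=9 T=4 G=6 C=3): length 22 ✓; GC 9/22 = 40.9% ✓; Tm = 64.9 + 41·(9 − 16.4)/22 = 51.1°C ✓; 3' end TGT has 1 G/C ✓ — passes.

P3 only.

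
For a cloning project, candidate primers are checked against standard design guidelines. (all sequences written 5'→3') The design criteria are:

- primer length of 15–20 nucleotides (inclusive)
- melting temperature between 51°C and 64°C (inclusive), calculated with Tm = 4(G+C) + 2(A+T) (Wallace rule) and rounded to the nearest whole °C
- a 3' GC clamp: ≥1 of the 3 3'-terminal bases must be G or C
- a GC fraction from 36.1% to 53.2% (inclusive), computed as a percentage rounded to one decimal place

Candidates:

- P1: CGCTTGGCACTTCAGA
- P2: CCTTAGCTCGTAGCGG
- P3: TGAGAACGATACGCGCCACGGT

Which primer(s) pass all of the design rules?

P1 (16 nt, A=3 T=4 G=4 C=5): length 16 ✓; Tm = 2·7 + 4·9 = 50°C, outside 51–64°C ✗; 3' end AGA has 1 G/C ✓; GC 9/16 = 56.3%, outside 36.1–53.2% ✗ — fails.
P2 (16 nt, A=2 T=4 G=5 C=5): length 16 ✓; Tm = 2·6 + 4·10 = 52°C ✓; 3' end CGG has 3 G/C ✓; GC 10/16 = 62.5%, outside 36.1–53.2% ✗ — fails.
P3 (22 nt, A=6 T=3 G=7 C=6): length 22, outside 15–20 ✗; Tm = 2·9 + 4·13 = 70°C, outside 51–64°C ✗; 3' end GGT has 2 G/C ✓; GC 13/22 = 59.1%, outside 36.1–53.2% ✗ — fails.

None of the candidates satisfy all criteria.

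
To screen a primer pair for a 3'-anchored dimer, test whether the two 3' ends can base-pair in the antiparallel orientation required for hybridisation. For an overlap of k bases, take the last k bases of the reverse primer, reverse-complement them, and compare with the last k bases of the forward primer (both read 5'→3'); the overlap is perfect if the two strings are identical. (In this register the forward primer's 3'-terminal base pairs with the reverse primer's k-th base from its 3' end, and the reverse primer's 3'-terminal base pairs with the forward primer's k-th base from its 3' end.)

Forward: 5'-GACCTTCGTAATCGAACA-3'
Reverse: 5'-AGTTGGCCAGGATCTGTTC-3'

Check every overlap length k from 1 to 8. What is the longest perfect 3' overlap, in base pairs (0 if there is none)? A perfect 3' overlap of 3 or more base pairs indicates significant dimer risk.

Longest perfect overlap: 5 complementary base pairs; significant dimer risk (threshold 3).

Last 8 bases (5'→3') — forward …ATCGAACA, reverse …ATCTGTTC.
Reverse complement of the reverse primer's last 8 bases: GAACAGAT; its first k bases are the reverse complement of the reverse primer's last k bases, so a perfect k-base overlap needs the forward primer's last k bases to equal them.
Comparing (forward last k vs required): k=1: A vs G ✗; k=2: CA vs GA ✗; k=3: ACA vs GAA ✗; k=4: AACA vs GAAC ✗; k=5: GAACA vs GAACA ✓; k=6: CGAACA vs GAACAG ✗; k=7: TCGAACA vs GAACAGA ✗; k=8: ATCGAACA vs GAACAGAT ✗.
Only k = 5 is perfect, so the longest perfect 3' overlap is 5.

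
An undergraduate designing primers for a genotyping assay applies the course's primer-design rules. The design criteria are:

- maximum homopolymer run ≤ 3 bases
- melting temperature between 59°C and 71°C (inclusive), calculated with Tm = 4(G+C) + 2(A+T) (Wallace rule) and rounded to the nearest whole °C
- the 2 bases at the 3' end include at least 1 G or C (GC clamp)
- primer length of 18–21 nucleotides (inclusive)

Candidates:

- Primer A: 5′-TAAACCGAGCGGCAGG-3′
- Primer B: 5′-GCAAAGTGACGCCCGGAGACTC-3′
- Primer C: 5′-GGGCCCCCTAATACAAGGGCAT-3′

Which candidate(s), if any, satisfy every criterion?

None of the candidates satisfy all criteria.

Primer A (16 nt, A=5 T=1 G=6 C=4): longest run = 3 ✓; Tm = 2·6 + 4·10 = 52°C, outside 59–71°C ✗; 3' end GG has 2 G/C ✓; length 16, outside 18–21 ✗ — fails.
Primer B (22 nt, A=6 T=2 G=7 C=7): longest run = 3 ✓; Tm = 2·8 + 4·14 = 72°C, outside 59–71°C ✗; 3' end TC has 1 G/C ✓; length 22, outside 18–21 ✗ — fails.
Primer C (22 nt, A=6 T=3 G=6 C=7): longest run = 5, exceeds 3 ✗; Tm = 2·9 + 4·13 = 70°C ✓; 3' end AT has 0 G/C, need ≥1 ✗; length 22, outside 18–21 ✗ — fails.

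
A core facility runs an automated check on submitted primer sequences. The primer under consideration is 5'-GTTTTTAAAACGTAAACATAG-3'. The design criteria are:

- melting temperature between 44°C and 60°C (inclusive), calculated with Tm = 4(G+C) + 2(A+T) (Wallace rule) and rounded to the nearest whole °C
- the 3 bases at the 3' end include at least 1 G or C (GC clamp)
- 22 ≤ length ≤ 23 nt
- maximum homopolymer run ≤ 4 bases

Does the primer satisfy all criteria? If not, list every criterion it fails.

Fails: length, homopolymer run.

Base counts: A=9, T=7, G=3, C=2 (length 21).
Tm: Tm = 2·16 + 4·5 = 52°C ✓
GC clamp: 3' end TAG has 1 G/C ✓
length: length 21, outside 22–23 ✗
homopolymer run: longest run = 5, exceeds 4 ✗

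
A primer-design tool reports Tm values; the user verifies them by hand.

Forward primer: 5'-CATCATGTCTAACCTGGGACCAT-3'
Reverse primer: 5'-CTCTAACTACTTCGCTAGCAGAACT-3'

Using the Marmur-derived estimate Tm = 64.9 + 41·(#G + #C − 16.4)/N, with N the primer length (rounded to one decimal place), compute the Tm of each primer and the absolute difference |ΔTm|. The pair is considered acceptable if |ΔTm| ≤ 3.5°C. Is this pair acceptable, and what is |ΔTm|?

Forward: G+C = 11, N = 23 → Tm = 64.9 + 41·(11 − 16.4)/23 = 55.3°C.
Reverse: G+C = 11, N = 25 → Tm = 64.9 + 41·(11 − 16.4)/25 = 56.0°C.
|ΔTm| = |55.3 − 56.0| = 0.7°C, ≤ 3.5°C.

|ΔTm| = 0.7°C; the pair is acceptable.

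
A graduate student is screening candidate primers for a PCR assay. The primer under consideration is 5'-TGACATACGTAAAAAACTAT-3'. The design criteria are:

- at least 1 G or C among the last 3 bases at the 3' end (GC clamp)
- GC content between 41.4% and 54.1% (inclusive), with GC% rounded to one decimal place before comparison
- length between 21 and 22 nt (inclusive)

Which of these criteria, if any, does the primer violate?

Base counts: A=10, T=5, G=2, C=3 (length 20).
GC clamp: 3' end TAT has 0 G/C, need ≥1 ✗
GC content: GC 5/20 = 25.0%, outside 41.4–54.1% ✗
length: length 20, outside 21–22 ✗

Fails: GC clamp, GC content, length.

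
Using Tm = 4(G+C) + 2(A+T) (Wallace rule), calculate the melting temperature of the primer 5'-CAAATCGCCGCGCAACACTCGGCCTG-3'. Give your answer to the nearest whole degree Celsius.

86°C

Base counts: A=6, T=3, G=6, C=11 (length 26).
Tm = 2·(6+3) + 4·(6+11) = 2·9 + 4·17 = 18 + 68 = 86°C.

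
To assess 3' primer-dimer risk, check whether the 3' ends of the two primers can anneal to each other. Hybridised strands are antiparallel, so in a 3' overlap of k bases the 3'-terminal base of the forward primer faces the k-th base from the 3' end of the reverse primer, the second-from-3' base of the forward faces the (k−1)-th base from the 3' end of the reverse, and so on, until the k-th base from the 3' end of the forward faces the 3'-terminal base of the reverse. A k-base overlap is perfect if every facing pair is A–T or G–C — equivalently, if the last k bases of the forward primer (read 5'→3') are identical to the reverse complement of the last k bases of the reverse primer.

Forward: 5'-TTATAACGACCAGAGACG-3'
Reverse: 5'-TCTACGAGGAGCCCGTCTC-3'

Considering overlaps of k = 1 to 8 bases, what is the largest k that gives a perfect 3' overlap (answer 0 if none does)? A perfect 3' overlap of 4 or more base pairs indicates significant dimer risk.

Longest perfect overlap: 6 complementary base pairs; significant dimer risk (threshold 4).

Last 8 bases (5'→3') — forward …CAGAGACG, reverse …CCCGTCTC.
Reverse complement of the reverse primer's last 8 bases: GAGACGGG; its first k bases are the reverse complement of the reverse primer's last k bases, so a perfect k-base overlap needs the forward primer's last k bases to equal them.
Comparing (forward last k vs required): k=1: G vs G ✓; k=2: CG vs GA ✗; k=3: ACG vs GAG ✗; k=4: GACG vs GAGA ✗; k=5: AGACG vs GAGAC ✗; k=6: GAGACG vs GAGACG ✓; k=7: AGAGACG vs GAGACGG ✗; k=8: CAGAGACG vs GAGACGGG ✗.
Perfect overlaps at k = 1, 6; the largest is 6.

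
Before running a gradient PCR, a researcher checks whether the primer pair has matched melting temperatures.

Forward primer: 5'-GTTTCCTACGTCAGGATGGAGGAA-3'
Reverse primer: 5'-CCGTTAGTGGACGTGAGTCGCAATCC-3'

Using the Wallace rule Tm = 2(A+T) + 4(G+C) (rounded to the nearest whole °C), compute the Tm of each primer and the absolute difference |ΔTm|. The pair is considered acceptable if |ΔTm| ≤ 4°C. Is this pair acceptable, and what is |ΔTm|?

Forward: A=6 T=6 G=8 C=4 → Tm = 2·12 + 4·12 = 72°C.
Reverse: A=5 T=6 G=8 C=7 → Tm = 2·11 + 4·15 = 82°C.
|ΔTm| = |72 − 82| = 10°C, > 4°C.

|ΔTm| = 10°C; the pair is not acceptable.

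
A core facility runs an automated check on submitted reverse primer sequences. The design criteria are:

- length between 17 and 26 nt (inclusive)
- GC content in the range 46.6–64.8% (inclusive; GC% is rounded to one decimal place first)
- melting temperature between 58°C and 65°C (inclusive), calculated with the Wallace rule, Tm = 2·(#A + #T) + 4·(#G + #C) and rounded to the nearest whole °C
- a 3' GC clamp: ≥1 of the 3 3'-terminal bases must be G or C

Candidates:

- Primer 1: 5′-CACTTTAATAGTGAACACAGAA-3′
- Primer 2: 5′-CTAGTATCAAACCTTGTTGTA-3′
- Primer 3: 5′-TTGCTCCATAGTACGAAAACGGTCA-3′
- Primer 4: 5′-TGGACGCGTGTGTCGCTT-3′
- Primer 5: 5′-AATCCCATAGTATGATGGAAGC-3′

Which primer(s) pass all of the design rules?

Primer 4 only.

Primer 1 (22 nt, A=10 T=5 G=3 C=4): length 22 ✓; GC 7/22 = 31.8%, outside 46.6–64.8% ✗; Tm = 2·15 + 4·7 = 58°C ✓; 3' end GAA has 1 G/C ✓ — fails.
Primer 2 (21 nt, A=6 T=8 G=3 C=4): length 21 ✓; GC 7/21 = 33.3%, outside 46.6–64.8% ✗; Tm = 2·14 + 4·7 = 56°C, outside 58–65°C ✗; 3' end GTA has 1 G/C ✓ — fails.
Primer 3 (25 nt, A=8 T=6 G=5 C=6): length 25 ✓; GC 11/25 = 44.0%, outside 46.6–64.8% ✗; Tm = 2·14 + 4·11 = 72°C, outside 58–65°C ✗; 3' end TCA has 1 G/C ✓ — fails.
Primer 4 (18 nt, A=1 T=6 G=7 C=4): length 18 ✓; GC 11/18 = 61.1% ✓; Tm = 2·7 + 4·11 = 58°C ✓; 3' end CTT has 1 G/C ✓ — passes.
Primer 5 (22 nt, A=8 T=5 G=5 C=4): length 22 ✓; GC 9/22 = 40.9%, outside 46.6–64.8% ✗; Tm = 2·13 + 4·9 = 62°C ✓; 3' end AGC has 2 G/C ✓ — fails.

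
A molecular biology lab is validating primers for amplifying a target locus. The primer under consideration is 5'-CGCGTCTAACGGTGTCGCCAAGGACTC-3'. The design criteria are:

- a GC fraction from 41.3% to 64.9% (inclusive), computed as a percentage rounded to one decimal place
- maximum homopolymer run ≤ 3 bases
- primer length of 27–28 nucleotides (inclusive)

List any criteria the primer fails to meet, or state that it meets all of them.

Meets all criteria.

Base counts: A=5, T=5, G=8, C=9 (length 27).
GC content: GC 17/27 = 63.0% ✓
homopolymer run: longest run = 2 ✓
length: length 27 ✓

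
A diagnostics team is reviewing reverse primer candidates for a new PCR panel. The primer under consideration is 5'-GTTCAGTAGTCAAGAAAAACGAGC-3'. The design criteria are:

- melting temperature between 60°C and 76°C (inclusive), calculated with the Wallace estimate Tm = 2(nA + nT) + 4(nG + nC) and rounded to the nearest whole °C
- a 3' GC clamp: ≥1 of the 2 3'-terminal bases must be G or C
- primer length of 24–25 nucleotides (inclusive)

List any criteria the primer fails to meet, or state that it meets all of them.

Base counts: A=10, T=4, G=6, C=4 (length 24).
Tm: Tm = 2·14 + 4·10 = 68°C ✓
GC clamp: 3' end GC has 2 G/C ✓
length: length 24 ✓

Meets all criteria.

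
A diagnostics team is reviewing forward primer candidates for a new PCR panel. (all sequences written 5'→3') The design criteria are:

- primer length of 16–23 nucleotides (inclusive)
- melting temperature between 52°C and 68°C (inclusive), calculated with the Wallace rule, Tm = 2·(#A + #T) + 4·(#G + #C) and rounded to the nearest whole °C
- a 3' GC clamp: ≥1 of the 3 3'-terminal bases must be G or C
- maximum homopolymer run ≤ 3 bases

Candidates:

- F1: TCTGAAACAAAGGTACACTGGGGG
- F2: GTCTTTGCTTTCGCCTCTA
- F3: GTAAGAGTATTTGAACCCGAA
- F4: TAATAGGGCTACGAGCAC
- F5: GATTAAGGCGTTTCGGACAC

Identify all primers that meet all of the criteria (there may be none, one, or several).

F2, F3, F4 and F5.

F1 (24 nt, A=8 T=4 G=8 C=4): length 24, outside 16–23 ✗; Tm = 2·12 + 4·12 = 72°C, outside 52–68°C ✗; 3' end GGG has 3 G/C ✓; longest run = 5, exceeds 3 ✗ — fails.
F2 (19 nt, A=1 T=9 G=3 C=6): length 19 ✓; Tm = 2·10 + 4·9 = 56°C ✓; 3' end CTA has 1 G/C ✓; longest run = 3 ✓ — passes.
F3 (21 nt, A=8 T=5 G=5 C=3): length 21 ✓; Tm = 2·13 + 4·8 = 58°C ✓; 3' end GAA has 1 G/C ✓; longest run = 3 ✓ — passes.
F4 (18 nt, A=6 T=3 G=5 C=4): length 18 ✓; Tm = 2·9 + 4·9 = 54°C ✓; 3' end CAC has 2 G/C ✓; longest run = 3 ✓ — passes.
F5 (20 nt, A=5 T=5 G=6 C=4): length 20 ✓; Tm = 2·10 + 4·10 = 60°C ✓; 3' end CAC has 2 G/C ✓; longest run = 3 ✓ — passes.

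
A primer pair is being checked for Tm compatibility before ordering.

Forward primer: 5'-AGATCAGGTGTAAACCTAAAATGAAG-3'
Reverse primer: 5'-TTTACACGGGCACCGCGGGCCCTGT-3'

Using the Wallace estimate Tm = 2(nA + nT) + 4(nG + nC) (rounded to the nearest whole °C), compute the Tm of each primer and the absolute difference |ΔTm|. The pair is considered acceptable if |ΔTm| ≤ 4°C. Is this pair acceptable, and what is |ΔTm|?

Forward: A=12 T=5 G=6 C=3 → Tm = 2·17 + 4·9 = 70°C.
Reverse: A=3 T=5 G=8 C=9 → Tm = 2·8 + 4·17 = 84°C.
|ΔTm| = |70 − 84| = 14°C, > 4°C.

|ΔTm| = 14°C; the pair is not acceptable.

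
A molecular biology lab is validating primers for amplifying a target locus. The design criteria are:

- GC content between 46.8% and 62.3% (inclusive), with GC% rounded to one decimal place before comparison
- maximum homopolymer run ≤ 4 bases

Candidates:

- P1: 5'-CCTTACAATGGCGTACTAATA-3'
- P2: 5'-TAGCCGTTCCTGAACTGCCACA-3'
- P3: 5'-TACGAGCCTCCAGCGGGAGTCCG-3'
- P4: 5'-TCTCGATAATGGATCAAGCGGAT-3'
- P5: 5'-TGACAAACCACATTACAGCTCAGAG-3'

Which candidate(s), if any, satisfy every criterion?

P2 only.

P1 (21 nt, A=7 T=6 G=3 C=5): GC 8/21 = 38.1%, outside 46.8–62.3% ✗; longest run = 2 ✓ — fails.
P2 (22 nt, A=5 T=5 G=4 C=8): GC 12/22 = 54.5% ✓; longest run = 2 ✓ — passes.
P3 (23 nt, A=4 T=3 G=8 C=8): GC 16/23 = 69.6%, outside 46.8–62.3% ✗; longest run = 3 ✓ — fails.
P4 (23 nt, A=7 T=6 G=6 C=4): GC 10/23 = 43.5%, outside 46.8–62.3% ✗; longest run = 2 ✓ — fails.
P5 (25 nt, A=10 T=4 G=4 C=7): GC 11/25 = 44.0%, outside 46.8–62.3% ✗; longest run = 3 ✓ — fails.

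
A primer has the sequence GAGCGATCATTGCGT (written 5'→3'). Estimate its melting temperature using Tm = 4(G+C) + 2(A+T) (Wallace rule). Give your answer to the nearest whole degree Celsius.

Base counts: A=3, T=4, G=5, C=3 (length 15).
Tm = 2·(3+4) + 4·(5+3) = 2·7 + 4·8 = 14 + 32 = 46°C.

46°C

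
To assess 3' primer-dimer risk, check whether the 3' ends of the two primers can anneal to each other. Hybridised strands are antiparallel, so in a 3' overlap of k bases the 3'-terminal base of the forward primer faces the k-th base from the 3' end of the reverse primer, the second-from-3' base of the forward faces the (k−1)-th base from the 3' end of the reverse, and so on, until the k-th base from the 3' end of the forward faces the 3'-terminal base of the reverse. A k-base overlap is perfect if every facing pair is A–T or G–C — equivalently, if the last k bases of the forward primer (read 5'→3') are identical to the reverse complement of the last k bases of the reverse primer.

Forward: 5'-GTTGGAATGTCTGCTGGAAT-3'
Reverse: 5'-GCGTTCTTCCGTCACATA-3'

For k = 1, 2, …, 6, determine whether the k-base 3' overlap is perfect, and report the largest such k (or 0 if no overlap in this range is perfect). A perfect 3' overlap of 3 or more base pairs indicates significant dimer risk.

Last 6 bases (5'→3') — forward …TGGAAT, reverse …CACATA.
Reverse complement of the reverse primer's last 6 bases: TATGTG; its first k bases are the reverse complement of the reverse primer's last k bases, so a perfect k-base overlap needs the forward primer's last k bases to equal them.
Comparing (forward last k vs required): k=1: T vs T ✓; k=2: AT vs TA ✗; k=3: AAT vs TAT ✗; k=4: GAAT vs TATG ✗; k=5: GGAAT vs TATGT ✗; k=6: TGGAAT vs TATGTG ✗.
Only k = 1 is perfect, so the longest perfect 3' overlap is 1.

Longest perfect overlap: 1 complementary base pair; below the dimer-risk threshold (threshold 3).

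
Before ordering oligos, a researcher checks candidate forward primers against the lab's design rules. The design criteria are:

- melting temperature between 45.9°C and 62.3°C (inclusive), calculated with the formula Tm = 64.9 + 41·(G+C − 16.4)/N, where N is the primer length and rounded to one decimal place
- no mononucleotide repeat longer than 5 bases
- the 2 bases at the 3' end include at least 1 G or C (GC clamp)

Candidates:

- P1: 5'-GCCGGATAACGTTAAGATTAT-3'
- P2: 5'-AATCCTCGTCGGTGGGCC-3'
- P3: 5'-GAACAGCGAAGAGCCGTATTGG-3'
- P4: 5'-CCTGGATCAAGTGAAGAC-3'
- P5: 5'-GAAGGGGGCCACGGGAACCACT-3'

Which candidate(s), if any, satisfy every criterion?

P1 (21 nt, A=7 T=6 G=5 C=3): Tm = 64.9 + 41·(8 − 16.4)/21 = 48.5°C ✓; longest run = 2 ✓; 3' end AT has 0 G/C, need ≥1 ✗ — fails.
P2 (18 nt, A=2 T=4 G=6 C=6): Tm = 64.9 + 41·(12 − 16.4)/18 = 54.9°C ✓; longest run = 3 ✓; 3' end CC has 2 G/C ✓ — passes.
P3 (22 nt, A=7 T=3 G=8 C=4): Tm = 64.9 + 41·(12 − 16.4)/22 = 56.7°C ✓; longest run = 2 ✓; 3' end GG has 2 G/C ✓ — passes.
P4 (18 nt, A=6 T=3 G=5 C=4): Tm = 64.9 + 41·(9 − 16.4)/18 = 48.0°C ✓; longest run = 2 ✓; 3' end AC has 1 G/C ✓ — passes.
P5 (22 nt, A=6 T=1 G=9 C=6): Tm = 64.9 + 41·(15 − 16.4)/22 = 62.3°C ✓; longest run = 5 ✓; 3' end CT has 1 G/C ✓ — passes.

P2, P3, P4 and P5.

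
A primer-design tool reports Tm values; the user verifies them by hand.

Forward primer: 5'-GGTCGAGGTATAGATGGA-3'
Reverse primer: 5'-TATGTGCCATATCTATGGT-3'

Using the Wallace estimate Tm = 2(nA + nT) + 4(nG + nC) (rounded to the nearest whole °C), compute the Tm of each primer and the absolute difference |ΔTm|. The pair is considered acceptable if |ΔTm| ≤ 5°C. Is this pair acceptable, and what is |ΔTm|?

|ΔTm| = 2°C; the pair is acceptable.

Forward: A=5 T=4 G=8 C=1 → Tm = 2·9 + 4·9 = 54°C.
Reverse: A=4 T=8 G=4 C=3 → Tm = 2·12 + 4·7 = 52°C.
|ΔTm| = |54 − 52| = 2°C, ≤ 5°C.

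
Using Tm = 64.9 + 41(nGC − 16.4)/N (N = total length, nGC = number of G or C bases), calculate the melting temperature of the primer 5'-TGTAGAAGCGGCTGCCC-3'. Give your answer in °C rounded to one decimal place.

51.9°C

Base counts: A=3, T=3, G=6, C=5; G+C = 11, N = 17.
Tm = 64.9 + 41·(11 − 16.4)/17 = 64.9 + -221.40/17 = 51.9°C.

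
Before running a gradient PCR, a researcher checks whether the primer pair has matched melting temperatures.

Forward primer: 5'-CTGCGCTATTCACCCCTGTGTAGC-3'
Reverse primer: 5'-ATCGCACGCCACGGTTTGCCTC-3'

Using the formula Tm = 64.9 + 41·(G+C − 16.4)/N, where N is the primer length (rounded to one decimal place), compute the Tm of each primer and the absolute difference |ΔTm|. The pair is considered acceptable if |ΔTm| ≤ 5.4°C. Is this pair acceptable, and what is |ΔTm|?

Forward: G+C = 14, N = 24 → Tm = 64.9 + 41·(14 − 16.4)/24 = 60.8°C.
Reverse: G+C = 14, N = 22 → Tm = 64.9 + 41·(14 − 16.4)/22 = 60.4°C.
|ΔTm| = |60.8 − 60.4| = 0.4°C, ≤ 5.4°C.

|ΔTm| = 0.4°C; the pair is acceptable.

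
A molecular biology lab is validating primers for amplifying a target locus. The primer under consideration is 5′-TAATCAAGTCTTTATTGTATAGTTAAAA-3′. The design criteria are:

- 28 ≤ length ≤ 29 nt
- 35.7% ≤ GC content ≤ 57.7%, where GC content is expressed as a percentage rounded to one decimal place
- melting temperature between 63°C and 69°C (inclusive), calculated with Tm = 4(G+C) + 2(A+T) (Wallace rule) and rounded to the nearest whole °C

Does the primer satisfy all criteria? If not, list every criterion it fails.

Fails: GC content.

Base counts: A=11, T=12, G=3, C=2 (length 28).
length: length 28 ✓
GC content: GC 5/28 = 17.9%, outside 35.7–57.7% ✗
Tm: Tm = 2·23 + 4·5 = 66°C ✓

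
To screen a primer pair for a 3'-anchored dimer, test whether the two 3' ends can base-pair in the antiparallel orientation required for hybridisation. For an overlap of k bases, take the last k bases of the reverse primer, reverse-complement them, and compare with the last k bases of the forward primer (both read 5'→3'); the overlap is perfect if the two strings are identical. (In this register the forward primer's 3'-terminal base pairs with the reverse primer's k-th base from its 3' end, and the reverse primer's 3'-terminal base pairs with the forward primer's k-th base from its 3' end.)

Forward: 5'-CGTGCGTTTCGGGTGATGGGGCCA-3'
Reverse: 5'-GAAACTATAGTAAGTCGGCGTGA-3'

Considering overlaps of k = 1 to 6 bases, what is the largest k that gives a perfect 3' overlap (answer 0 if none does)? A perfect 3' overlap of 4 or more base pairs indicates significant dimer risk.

Longest perfect overlap: 0 complementary base pairs; below the dimer-risk threshold (threshold 4).

Last 6 bases (5'→3') — forward …GGGCCA, reverse …GCGTGA.
Reverse complement of the reverse primer's last 6 bases: TCACGC; its first k bases are the reverse complement of the reverse primer's last k bases, so a perfect k-base overlap needs the forward primer's last k bases to equal them.
Comparing (forward last k vs required): k=1: A vs T ✗; k=2: CA vs TC ✗; k=3: CCA vs TCA ✗; k=4: GCCA vs TCAC ✗; k=5: GGCCA vs TCACG ✗; k=6: GGGCCA vs TCACGC ✗.
No overlap length from 1 to 6 is perfect, so the longest perfect 3' overlap is 0.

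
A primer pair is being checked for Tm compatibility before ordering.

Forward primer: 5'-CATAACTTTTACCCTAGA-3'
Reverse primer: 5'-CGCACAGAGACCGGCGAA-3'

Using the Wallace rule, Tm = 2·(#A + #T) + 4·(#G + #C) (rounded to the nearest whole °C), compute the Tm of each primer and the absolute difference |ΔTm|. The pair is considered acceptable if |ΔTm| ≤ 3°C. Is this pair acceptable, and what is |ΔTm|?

Forward: A=6 T=6 G=1 C=5 → Tm = 2·12 + 4·6 = 48°C.
Reverse: A=6 T=0 G=6 C=6 → Tm = 2·6 + 4·12 = 60°C.
|ΔTm| = |48 − 60| = 12°C, > 3°C.

|ΔTm| = 12°C; the pair is not acceptable.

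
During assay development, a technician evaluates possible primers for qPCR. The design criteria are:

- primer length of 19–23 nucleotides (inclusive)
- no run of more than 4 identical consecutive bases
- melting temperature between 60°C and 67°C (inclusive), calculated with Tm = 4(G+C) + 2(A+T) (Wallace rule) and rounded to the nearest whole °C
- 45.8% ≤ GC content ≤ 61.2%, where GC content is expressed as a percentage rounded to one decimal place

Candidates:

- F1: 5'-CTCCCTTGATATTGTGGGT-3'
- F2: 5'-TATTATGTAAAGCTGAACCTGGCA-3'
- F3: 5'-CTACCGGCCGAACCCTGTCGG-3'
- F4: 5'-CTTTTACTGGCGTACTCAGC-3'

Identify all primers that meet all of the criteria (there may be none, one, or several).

F4 only.

F1 (19 nt, A=2 T=8 G=5 C=4): length 19 ✓; longest run = 3 ✓; Tm = 2·10 + 4·9 = 56°C, outside 60–67°C ✗; GC 9/19 = 47.4% ✓ — fails.
F2 (24 nt, A=8 T=7 G=5 C=4): length 24, outside 19–23 ✗; longest run = 3 ✓; Tm = 2·15 + 4·9 = 66°C ✓; GC 9/24 = 37.5%, outside 45.8–61.2% ✗ — fails.
F3 (21 nt, A=3 T=3 G=6 C=9): length 21 ✓; longest run = 3 ✓; Tm = 2·6 + 4·15 = 72°C, outside 60–67°C ✗; GC 15/21 = 71.4%, outside 45.8–61.2% ✗ — fails.
F4 (20 nt, A=3 T=7 G=4 C=6): length 20 ✓; longest run = 4 ✓; Tm = 2·10 + 4·10 = 60°C ✓; GC 10/20 = 50.0% ✓ — passes.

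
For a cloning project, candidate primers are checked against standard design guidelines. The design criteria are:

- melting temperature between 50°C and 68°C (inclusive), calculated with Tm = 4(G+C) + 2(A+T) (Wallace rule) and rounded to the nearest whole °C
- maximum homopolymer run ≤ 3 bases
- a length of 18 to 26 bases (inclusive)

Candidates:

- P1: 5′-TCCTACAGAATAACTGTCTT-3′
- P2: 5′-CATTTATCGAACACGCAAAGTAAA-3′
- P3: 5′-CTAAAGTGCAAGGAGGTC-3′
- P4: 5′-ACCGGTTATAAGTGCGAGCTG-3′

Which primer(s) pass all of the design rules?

P1, P2, P3 and P4.

P1 (20 nt, A=6 T=7 G=2 C=5): Tm = 2·13 + 4·7 = 54°C ✓; longest run = 2 ✓; length 20 ✓ — passes.
P2 (24 nt, A=11 T=5 G=3 C=5): Tm = 2·16 + 4·8 = 64°C ✓; longest run = 3 ✓; length 24 ✓ — passes.
P3 (18 nt, A=6 T=3 G=6 C=3): Tm = 2·9 + 4·9 = 54°C ✓; longest run = 3 ✓; length 18 ✓ — passes.
P4 (21 nt, A=5 T=5 G=7 C=4): Tm = 2·10 + 4·11 = 64°C ✓; longest run = 2 ✓; length 21 ✓ — passes.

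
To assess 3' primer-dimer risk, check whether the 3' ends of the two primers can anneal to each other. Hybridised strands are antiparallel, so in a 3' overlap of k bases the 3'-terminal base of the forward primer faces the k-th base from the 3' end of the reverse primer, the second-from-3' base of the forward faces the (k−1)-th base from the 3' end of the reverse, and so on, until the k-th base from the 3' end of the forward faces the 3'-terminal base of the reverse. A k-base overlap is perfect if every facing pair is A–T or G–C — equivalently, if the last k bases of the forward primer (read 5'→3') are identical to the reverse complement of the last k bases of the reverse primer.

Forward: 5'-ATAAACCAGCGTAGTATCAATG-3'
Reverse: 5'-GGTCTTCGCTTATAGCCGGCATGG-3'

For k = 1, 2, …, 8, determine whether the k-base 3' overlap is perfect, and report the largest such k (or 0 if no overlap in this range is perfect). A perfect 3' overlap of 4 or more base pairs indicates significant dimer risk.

Longest perfect overlap: 0 complementary base pairs; below the dimer-risk threshold (threshold 4).

Last 8 bases (5'→3') — forward …TATCAATG, reverse …CGGCATGG.
Reverse complement of the reverse primer's last 8 bases: CCATGCCG; its first k bases are the reverse complement of the reverse primer's last k bases, so a perfect k-base overlap needs the forward primer's last k bases to equal them.
Comparing (forward last k vs required): k=1: G vs C ✗; k=2: TG vs CC ✗; k=3: ATG vs CCA ✗; k=4: AATG vs CCAT ✗; k=5: CAATG vs CCATG ✗; k=6: TCAATG vs CCATGC ✗; k=7: ATCAATG vs CCATGCC ✗; k=8: TATCAATG vs CCATGCCG ✗.
No overlap length from 1 to 8 is perfect, so the longest perfect 3' overlap is 0.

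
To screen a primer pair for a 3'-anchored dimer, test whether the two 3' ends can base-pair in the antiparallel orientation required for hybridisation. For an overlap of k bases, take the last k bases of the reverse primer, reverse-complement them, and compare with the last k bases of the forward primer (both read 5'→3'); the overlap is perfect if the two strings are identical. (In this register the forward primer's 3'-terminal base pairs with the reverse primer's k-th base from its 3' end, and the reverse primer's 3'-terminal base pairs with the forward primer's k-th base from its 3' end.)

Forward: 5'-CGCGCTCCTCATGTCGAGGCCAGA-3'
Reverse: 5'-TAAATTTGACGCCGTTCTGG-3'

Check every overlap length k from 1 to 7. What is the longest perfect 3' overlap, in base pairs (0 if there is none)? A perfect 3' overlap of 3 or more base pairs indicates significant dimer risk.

Last 7 bases (5'→3') — forward …GGCCAGA, reverse …GTTCTGG.
Reverse complement of the reverse primer's last 7 bases: CCAGAAC; its first k bases are the reverse complement of the reverse primer's last k bases, so a perfect k-base overlap needs the forward primer's last k bases to equal them.
Comparing (forward last k vs required): k=1: A vs C ✗; k=2: GA vs CC ✗; k=3: AGA vs CCA ✗; k=4: CAGA vs CCAG ✗; k=5: CCAGA vs CCAGA ✓; k=6: GCCAGA vs CCAGAA ✗; k=7: GGCCAGA vs CCAGAAC ✗.
Only k = 5 is perfect, so the longest perfect 3' overlap is 5.

Longest perfect overlap: 5 complementary base pairs; significant dimer risk (threshold 3).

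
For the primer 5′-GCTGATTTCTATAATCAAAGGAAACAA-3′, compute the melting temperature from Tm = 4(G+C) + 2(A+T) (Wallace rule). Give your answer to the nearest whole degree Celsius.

70°C

Base counts: A=12, T=7, G=4, C=4 (length 27).
Tm = 2·(12+7) + 4·(4+4) = 2·19 + 4·8 = 38 + 32 = 70°C.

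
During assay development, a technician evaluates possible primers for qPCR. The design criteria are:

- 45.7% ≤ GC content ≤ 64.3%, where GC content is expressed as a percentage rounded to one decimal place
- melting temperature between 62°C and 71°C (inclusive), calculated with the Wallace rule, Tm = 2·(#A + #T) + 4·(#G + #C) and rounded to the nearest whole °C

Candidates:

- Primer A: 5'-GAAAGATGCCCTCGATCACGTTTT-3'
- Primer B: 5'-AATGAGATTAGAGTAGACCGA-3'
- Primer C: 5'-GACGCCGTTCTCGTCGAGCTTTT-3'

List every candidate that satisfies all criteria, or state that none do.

Primer A only.

Primer A (24 nt, A=6 T=7 G=5 C=6): GC 11/24 = 45.8% ✓; Tm = 2·13 + 4·11 = 70°C ✓ — passes.
Primer B (21 nt, A=9 T=4 G=6 C=2): GC 8/21 = 38.1%, outside 45.7–64.3% ✗; Tm = 2·13 + 4·8 = 58°C, outside 62–71°C ✗ — fails.
Primer C (23 nt, A=2 T=8 G=6 C=7): GC 13/23 = 56.5% ✓; Tm = 2·10 + 4·13 = 72°C, outside 62–71°C ✗ — fails.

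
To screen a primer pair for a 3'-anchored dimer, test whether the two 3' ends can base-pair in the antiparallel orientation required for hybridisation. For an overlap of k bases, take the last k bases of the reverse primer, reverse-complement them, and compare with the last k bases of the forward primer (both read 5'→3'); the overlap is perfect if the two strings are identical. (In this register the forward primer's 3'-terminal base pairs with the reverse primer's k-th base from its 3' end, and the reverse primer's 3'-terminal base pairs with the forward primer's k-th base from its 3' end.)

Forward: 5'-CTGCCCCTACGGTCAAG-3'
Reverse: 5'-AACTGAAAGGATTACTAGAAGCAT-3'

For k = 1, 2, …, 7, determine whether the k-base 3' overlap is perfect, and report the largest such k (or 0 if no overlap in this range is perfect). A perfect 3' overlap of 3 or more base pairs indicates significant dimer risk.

Longest perfect overlap: 0 complementary base pairs; below the dimer-risk threshold (threshold 3).

Last 7 bases (5'→3') — forward …GGTCAAG, reverse …GAAGCAT.
Reverse complement of the reverse primer's last 7 bases: ATGCTTC; its first k bases are the reverse complement of the reverse primer's last k bases, so a perfect k-base overlap needs the forward primer's last k bases to equal them.
Comparing (forward last k vs required): k=1: G vs A ✗; k=2: AG vs AT ✗; k=3: AAG vs ATG ✗; k=4: CAAG vs ATGC ✗; k=5: TCAAG vs ATGCT ✗; k=6: GTCAAG vs ATGCTT ✗; k=7: GGTCAAG vs ATGCTTC ✗.
No overlap length from 1 to 7 is perfect, so the longest perfect 3' overlap is 0.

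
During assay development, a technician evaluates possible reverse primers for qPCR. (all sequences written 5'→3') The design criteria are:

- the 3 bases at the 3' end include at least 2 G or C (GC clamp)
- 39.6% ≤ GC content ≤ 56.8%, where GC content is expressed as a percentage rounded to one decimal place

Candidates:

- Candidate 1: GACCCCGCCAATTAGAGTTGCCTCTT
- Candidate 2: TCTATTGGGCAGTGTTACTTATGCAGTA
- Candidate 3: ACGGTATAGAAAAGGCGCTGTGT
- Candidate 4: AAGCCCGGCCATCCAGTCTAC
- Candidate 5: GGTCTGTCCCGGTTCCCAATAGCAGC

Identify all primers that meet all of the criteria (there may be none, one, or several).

Candidate 1 (26 nt, A=5 T=7 G=5 C=9): 3' end CTT has 1 G/C, need ≥2 ✗; GC 14/26 = 53.8% ✓ — fails.
Candidate 2 (28 nt, A=6 T=11 G=7 C=4): 3' end GTA has 1 G/C, need ≥2 ✗; GC 11/28 = 39.3%, outside 39.6–56.8% ✗ — fails.
Candidate 3 (23 nt, A=7 T=5 G=8 C=3): 3' end TGT has 1 G/C, need ≥2 ✗; GC 11/23 = 47.8% ✓ — fails.
Candidate 4 (21 nt, A=5 T=3 G=4 C=9): 3' end TAC has 1 G/C, need ≥2 ✗; GC 13/21 = 61.9%, outside 39.6–56.8% ✗ — fails.
Candidate 5 (26 nt, A=4 T=6 G=7 C=9): 3' end AGC has 2 G/C ✓; GC 16/26 = 61.5%, outside 39.6–56.8% ✗ — fails.

None of the candidates satisfy all criteria.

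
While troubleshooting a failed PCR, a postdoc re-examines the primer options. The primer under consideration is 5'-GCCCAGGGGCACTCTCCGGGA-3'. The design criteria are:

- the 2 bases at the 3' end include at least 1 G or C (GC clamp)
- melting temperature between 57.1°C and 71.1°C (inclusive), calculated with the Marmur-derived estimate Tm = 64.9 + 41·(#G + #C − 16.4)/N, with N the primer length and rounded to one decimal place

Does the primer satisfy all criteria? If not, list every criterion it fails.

Base counts: A=3, T=2, G=8, C=8 (length 21).
GC clamp: 3' end GA has 1 G/C ✓
Tm: Tm = 64.9 + 41·(16 − 16.4)/21 = 64.1°C ✓

Meets all criteria.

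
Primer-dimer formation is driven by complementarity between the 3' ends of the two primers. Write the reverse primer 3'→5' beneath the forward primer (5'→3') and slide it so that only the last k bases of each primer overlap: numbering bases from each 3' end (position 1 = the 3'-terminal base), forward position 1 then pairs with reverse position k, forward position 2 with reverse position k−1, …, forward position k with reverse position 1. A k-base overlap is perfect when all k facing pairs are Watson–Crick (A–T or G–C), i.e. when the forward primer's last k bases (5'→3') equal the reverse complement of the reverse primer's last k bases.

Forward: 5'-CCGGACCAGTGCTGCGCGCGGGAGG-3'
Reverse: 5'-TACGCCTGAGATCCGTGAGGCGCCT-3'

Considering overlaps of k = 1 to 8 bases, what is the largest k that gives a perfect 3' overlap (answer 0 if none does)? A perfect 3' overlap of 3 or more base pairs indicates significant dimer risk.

Longest perfect overlap: 3 complementary base pairs; significant dimer risk (threshold 3).

Last 8 bases (5'→3') — forward …GCGGGAGG, reverse …AGGCGCCT.
Reverse complement of the reverse primer's last 8 bases: AGGCGCCT; its first k bases are the reverse complement of the reverse primer's last k bases, so a perfect k-base overlap needs the forward primer's last k bases to equal them.
Comparing (forward last k vs required): k=1: G vs A ✗; k=2: GG vs AG ✗; k=3: AGG vs AGG ✓; k=4: GAGG vs AGGC ✗; k=5: GGAGG vs AGGCG ✗; k=6: GGGAGG vs AGGCGC ✗; k=7: CGGGAGG vs AGGCGCC ✗; k=8: GCGGGAGG vs AGGCGCCT ✗.
Only k = 3 is perfect, so the longest perfect 3' overlap is 3.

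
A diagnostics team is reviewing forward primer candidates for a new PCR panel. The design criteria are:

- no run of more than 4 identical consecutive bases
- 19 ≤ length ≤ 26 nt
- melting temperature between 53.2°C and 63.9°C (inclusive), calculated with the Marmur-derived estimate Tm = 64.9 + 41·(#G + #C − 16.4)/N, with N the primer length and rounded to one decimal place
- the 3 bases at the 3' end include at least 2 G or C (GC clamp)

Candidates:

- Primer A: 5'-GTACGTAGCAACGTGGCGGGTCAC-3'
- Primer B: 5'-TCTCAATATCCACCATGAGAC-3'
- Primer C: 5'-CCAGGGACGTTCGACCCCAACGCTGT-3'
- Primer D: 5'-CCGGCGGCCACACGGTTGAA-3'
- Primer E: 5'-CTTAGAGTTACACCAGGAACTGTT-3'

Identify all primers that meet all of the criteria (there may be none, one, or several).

Primer A only.

Primer A (24 nt, A=5 T=4 G=9 C=6): longest run = 3 ✓; length 24 ✓; Tm = 64.9 + 41·(15 − 16.4)/24 = 62.5°C ✓; 3' end CAC has 2 G/C ✓ — passes.
Primer B (21 nt, A=7 T=5 G=2 C=7): longest run = 2 ✓; length 21 ✓; Tm = 64.9 + 41·(9 − 16.4)/21 = 50.5°C, outside 53.2–63.9°C ✗; 3' end GAC has 2 G/C ✓ — fails.
Primer C (26 nt, A=5 T=4 G=7 C=10): longest run = 4 ✓; length 26 ✓; Tm = 64.9 + 41·(17 − 16.4)/26 = 65.8°C, outside 53.2–63.9°C ✗; 3' end TGT has 1 G/C, need ≥2 ✗ — fails.
Primer D (20 nt, A=4 T=2 G=7 C=7): longest run = 2 ✓; length 20 ✓; Tm = 64.9 + 41·(14 − 16.4)/20 = 60.0°C ✓; 3' end GAA has 1 G/C, need ≥2 ✗ — fails.
Primer E (24 nt, A=7 T=7 G=5 C=5): longest run = 2 ✓; length 24 ✓; Tm = 64.9 + 41·(10 − 16.4)/24 = 54.0°C ✓; 3' end GTT has 1 G/C, need ≥2 ✗ — fails.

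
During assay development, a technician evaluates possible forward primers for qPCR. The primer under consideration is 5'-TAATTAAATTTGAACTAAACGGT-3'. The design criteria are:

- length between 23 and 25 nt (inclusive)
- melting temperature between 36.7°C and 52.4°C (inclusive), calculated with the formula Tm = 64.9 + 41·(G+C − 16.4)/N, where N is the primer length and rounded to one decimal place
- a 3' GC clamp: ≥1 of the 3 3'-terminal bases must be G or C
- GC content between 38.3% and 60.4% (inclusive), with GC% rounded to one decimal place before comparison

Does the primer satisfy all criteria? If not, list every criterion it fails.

Base counts: A=10, T=8, G=3, C=2 (length 23).
length: length 23 ✓
Tm: Tm = 64.9 + 41·(5 − 16.4)/23 = 44.6°C ✓
GC clamp: 3' end GGT has 2 G/C ✓
GC content: GC 5/23 = 21.7%, outside 38.3–60.4% ✗

Fails: GC content.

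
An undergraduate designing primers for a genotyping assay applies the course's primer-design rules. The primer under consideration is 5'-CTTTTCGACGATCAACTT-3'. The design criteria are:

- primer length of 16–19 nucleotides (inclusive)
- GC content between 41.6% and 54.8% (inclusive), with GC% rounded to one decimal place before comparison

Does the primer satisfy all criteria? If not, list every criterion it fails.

Fails: GC content.

Base counts: A=4, T=7, G=2, C=5 (length 18).
length: length 18 ✓
GC content: GC 7/18 = 38.9%, outside 41.6–54.8% ✗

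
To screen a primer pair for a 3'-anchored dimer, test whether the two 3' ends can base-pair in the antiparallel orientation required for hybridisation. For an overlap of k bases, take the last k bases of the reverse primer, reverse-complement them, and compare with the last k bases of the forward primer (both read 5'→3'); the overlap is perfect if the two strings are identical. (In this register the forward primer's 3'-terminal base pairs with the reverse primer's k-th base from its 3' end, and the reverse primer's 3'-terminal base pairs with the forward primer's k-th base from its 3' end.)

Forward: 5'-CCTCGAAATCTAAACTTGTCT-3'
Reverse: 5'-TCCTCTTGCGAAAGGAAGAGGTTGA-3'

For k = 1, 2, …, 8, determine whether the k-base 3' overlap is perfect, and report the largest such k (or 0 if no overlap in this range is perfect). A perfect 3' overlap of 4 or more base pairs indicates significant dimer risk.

Last 8 bases (5'→3') — forward …ACTTGTCT, reverse …GAGGTTGA.
Reverse complement of the reverse primer's last 8 bases: TCAACCTC; its first k bases are the reverse complement of the reverse primer's last k bases, so a perfect k-base overlap needs the forward primer's last k bases to equal them.
Comparing (forward last k vs required): k=1: T vs T ✓; k=2: CT vs TC ✗; k=3: TCT vs TCA ✗; k=4: GTCT vs TCAA ✗; k=5: TGTCT vs TCAAC ✗; k=6: TTGTCT vs TCAACC ✗; k=7: CTTGTCT vs TCAACCT ✗; k=8: ACTTGTCT vs TCAACCTC ✗.
Only k = 1 is perfect, so the longest perfect 3' overlap is 1.

Longest perfect overlap: 1 complementary base pair; below the dimer-risk threshold (threshold 4).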